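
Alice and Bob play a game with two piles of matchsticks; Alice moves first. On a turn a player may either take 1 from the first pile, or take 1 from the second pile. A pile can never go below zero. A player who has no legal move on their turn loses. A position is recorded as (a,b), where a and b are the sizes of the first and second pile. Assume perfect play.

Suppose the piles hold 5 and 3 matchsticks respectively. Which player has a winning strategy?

Classify positions by backward induction: terminal positions (no move available) are L. From any other position, the mover wins iff some move reaches an L.
No move ever increases a pile, so every position that can arise here has a ≤ 5 and b ≤ 3; it is enough to label the cells with 0 ≤ a ≤ 5 and 0 ≤ b ≤ 3.
Every move lowers a or b (never raises either), so fill the grid row by row in increasing a, and left to right within a row: each cell's successors are then already labelled.
      b=0  b=1  b=2  b=3
a=0:    L    W    L    W
a=1:    W    L    W    L
a=2:    L    W    L    W
a=3:    W    L    W    L
a=4:    L    W    L    W
a=5:    W    L    W    L
Cells with no legal move (terminal, hence L): (0,0).
The remaining L cells, each justified by listing all of its moves:
(0,2): the only move is to (0,1)(W), a W ⇒ L
(1,1): moves to (0,1)(W), (1,0)(W); every one is W ⇒ L
(1,3): moves to (0,3)(W), (1,2)(W); every one is W ⇒ L
(2,0): the only move is to (1,0)(W), a W ⇒ L
(2,2): moves to (1,2)(W), (2,1)(W); every one is W ⇒ L
(3,1): moves to (2,1)(W), (3,0)(W); every one is W ⇒ L
(3,3): moves to (2,3)(W), (3,2)(W); every one is W ⇒ L
(4,0): the only move is to (3,0)(W), a W ⇒ L
(4,2): moves to (3,2)(W), (4,1)(W); every one is W ⇒ L
(5,1): moves to (4,1)(W), (5,0)(W); every one is W ⇒ L
(5,3): moves to (4,3)(W), (5,2)(W); every one is W ⇒ L
Every other cell has at least one move into one of the L cells above, so it is W.
The starting position (5,3) is L: whatever Alice does, the opponent receives a W position.

Bob wins.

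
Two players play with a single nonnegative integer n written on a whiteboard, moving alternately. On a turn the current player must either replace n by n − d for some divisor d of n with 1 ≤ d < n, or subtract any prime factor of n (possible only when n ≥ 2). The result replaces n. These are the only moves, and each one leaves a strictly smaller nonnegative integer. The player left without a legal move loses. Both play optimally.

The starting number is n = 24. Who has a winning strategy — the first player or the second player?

The first player wins.

Positions with no move are L. A position that does have a move is losing for the player to move precisely when every available move leads to a winning position for the opponent. Fill in the labels:
n=0: no move → L
n=1: no move → L
n=2: W (go to 0, an L position)
n=3: W (go to 0, an L position)
n=4: L (options 2(W), 3(W) are all W)
n=5: W (go to 0, an L position)
n=6: W (go to 4, an L position)
n=7: W (go to 0, an L position)
n=8: W (go to 4, an L position)
n=9: L (options 6(W), 8(W) are all W)
n=10: W (go to 9, an L position)
n=11: W (go to 0, an L position)
n=12: W (go to 9, an L position)
n=13: W (go to 0, an L position)
n=14: L (options 7(W), 12(W), 13(W) are all W)
n=15: W (go to 14, an L position)
n=16: W (go to 14, an L position)
n=17: W (go to 0, an L position)
n=18: W (go to 9, an L position)
n=19: W (go to 0, an L position)
n=20: L (options 10(W), 15(W), 16(W), 18(W), 19(W) are all W)
n=21: W (go to 14, an L position)
n=22: W (go to 20, an L position)
n=23: W (go to 0, an L position)
n=24: W (go to 20, an L position)
From 24 the player to move can move to 20, reaching an L position.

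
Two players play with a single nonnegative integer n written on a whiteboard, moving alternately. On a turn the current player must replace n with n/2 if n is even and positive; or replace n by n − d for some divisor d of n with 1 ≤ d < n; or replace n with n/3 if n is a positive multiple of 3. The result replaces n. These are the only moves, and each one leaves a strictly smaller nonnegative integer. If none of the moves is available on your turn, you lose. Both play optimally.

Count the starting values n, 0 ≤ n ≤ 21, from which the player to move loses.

10

Classify positions by backward induction: terminal positions (no move available) are L. From any other position, the mover wins iff some move reaches an L.
n=0: no move → L
n=1: no move → L
n=2: W (go to 1, an L position)
n=3: W (go to 1, an L position)
n=4: L (options 2(W), 3(W) are all W)
n=5: W (go to 4, an L position)
n=6: W (go to 4, an L position)
n=7: L (sole option 6(W) is W)
n=8: W (go to 4, an L position)
n=9: L (options 3(W), 6(W), 8(W) are all W)
n=10: W (go to 9, an L position)
n=11: L (sole option 10(W) is W)
n=12: W (go to 4, an L position)
n=13: L (sole option 12(W) is W)
n=14: W (go to 7, an L position)
n=15: L (options 5(W), 10(W), 12(W), 14(W) are all W)
n=16: W (go to 15, an L position)
n=17: L (sole option 16(W) is W)
n=18: W (go to 9, an L position)
n=19: L (sole option 18(W) is W)
n=20: W (go to 15, an L position)
n=21: W (go to 7, an L position)
L entries with 0 ≤ n ≤ 21: n = 0, 1, 4, 7, 9, 11, 13, 15, 17, 19; that makes 10.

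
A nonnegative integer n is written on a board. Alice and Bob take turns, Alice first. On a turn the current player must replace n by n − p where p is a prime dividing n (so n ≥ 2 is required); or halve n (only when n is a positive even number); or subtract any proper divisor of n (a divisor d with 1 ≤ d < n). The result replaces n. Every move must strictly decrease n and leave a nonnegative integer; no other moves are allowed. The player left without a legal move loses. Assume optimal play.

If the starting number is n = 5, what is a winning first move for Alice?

Move to 0.

Work bottom-up. With no move the player to move loses. Otherwise the position is W if at least one move leads to an L position for the opponent, and L if every move leads to a W.
n=0: no move → L
n=1: no move → L
n=2: can move to 0, which is L ⇒ W
n=3: can move to 0, which is L ⇒ W
n=4: moves to 2(W), 3(W); every one is W ⇒ L
n=5: can move to 0, which is L ⇒ W
From 5, the L positions reachable in one move are: 0, 4. Any move reaching one of these is winning.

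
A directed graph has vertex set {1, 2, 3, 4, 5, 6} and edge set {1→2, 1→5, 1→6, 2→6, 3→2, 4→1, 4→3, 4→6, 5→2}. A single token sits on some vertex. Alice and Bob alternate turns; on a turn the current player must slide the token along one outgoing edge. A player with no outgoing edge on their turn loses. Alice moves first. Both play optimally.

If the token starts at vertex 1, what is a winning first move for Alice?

Move to 5.

Classify positions by backward induction: terminal positions (no move available) are L. From any other position, the mover wins iff some move reaches an L.
Every edge goes from a vertex to one that appears earlier in the order 6, 2, 5, 1, 3, 4, so processing vertices in that order labels each vertex after all of its successors.
6: no outgoing edge → L
2: W (go to 6, an L position)
5: L (sole option 2(W) is W)
1: W (go to 5, an L position)
3: L (sole option 2(W) is W)
4: W (go to 3, an L position)
From 1, the L positions reachable in one move are: 5, 6. Any move reaching one of these is winning.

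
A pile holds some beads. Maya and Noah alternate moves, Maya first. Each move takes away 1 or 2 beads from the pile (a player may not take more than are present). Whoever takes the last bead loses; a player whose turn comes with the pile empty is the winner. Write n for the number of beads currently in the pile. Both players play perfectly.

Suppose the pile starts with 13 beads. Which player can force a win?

Noah wins.

Work bottom-up. With no move the player to move wins. Otherwise the position is W if at least one move leads to an L position for the opponent, and L if every move leads to a W.
n=0: no move; the opponent has just taken the last bead and therefore loses → W
n=1: the only move is to 0(W), a W ⇒ L
n=2: can move to 1, which is L ⇒ W
n=3: can move to 1, which is L ⇒ W
n=4: moves to 3(W), 2(W); every one is W ⇒ L
n=5: can move to 4, which is L ⇒ W
n=6: can move to 4, which is L ⇒ W
n=7: moves to 6(W), 5(W); every one is W ⇒ L
n=8: can move to 7, which is L ⇒ W
n=9: can move to 7, which is L ⇒ W
n=10: moves to 9(W), 8(W); every one is W ⇒ L
n=11: can move to 10, which is L ⇒ W
n=12: can move to 10, which is L ⇒ W
n=13: moves to 12(W), 11(W); every one is W ⇒ L
Every move from 13 reaches a W position, so the mover loses.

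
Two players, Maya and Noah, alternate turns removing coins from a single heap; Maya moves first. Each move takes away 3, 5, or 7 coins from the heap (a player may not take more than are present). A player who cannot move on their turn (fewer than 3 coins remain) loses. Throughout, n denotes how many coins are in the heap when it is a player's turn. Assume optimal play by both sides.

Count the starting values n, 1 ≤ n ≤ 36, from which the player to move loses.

11

Compute win/loss labels from the base case upward. A position with no move is L. Any other position is W if it can reach an L in one move, else L.
n=0: no move → L
n=1: no move → L
n=2: no move → L
n=3: W (go to 0, an L position)
n=4: W (go to 1, an L position)
n=5: W (go to 2, an L position)
n=6: W (go to 1, an L position)
n=7: W (go to 2, an L position)
n=8: W (go to 1, an L position)
n=9: W (go to 2, an L position)
n=10: L (options 7(W), 5(W), 3(W) are all W)
n=11: L (options 8(W), 6(W), 4(W) are all W)
n=12: L (options 9(W), 7(W), 5(W) are all W)
n=13: W (go to 10, an L position)
n=14: W (go to 11, an L position)
n=15: W (go to 12, an L position)
n=16: W (go to 11, an L position)
n=17: W (go to 12, an L position)
n=18: W (go to 11, an L position)
n=19: W (go to 12, an L position)
n=20: L (options 17(W), 15(W), 13(W) are all W)
n=21: L (options 18(W), 16(W), 14(W) are all W)
n=22: L (options 19(W), 17(W), 15(W) are all W)
n=23: W (go to 20, an L position)
n=24: W (go to 21, an L position)
n=25: W (go to 22, an L position)
n=26: W (go to 21, an L position)
n=27: W (go to 22, an L position)
n=28: W (go to 21, an L position)
n=29: W (go to 22, an L position)
n=30: L (options 27(W), 25(W), 23(W) are all W)
n=31: L (options 28(W), 26(W), 24(W) are all W)
n=32: L (options 29(W), 27(W), 25(W) are all W)
n=33: W (go to 30, an L position)
n=34: W (go to 31, an L position)
n=35: W (go to 32, an L position)
n=36: W (go to 31, an L position)
L entries with 1 ≤ n ≤ 36 (n=0 is outside the asked range and is not counted): n = 1, 2, 10, 11, 12, 20, 21, 22, 30, 31, 32; that makes 11.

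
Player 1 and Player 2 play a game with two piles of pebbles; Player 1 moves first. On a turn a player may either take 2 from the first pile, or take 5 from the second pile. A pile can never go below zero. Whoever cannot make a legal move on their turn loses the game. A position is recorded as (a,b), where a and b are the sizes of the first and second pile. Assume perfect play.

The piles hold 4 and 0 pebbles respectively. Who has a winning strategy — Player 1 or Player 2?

Compute win/loss labels from the base case upward. A position with no move is L. Any other position is W if it can reach an L in one move, else L.
No move ever increases a pile, so every position that can arise here has a ≤ 4 and b ≤ 0; it is enough to label the cells with 0 ≤ a ≤ 4 and 0 ≤ b ≤ 0.
Every move lowers a or b (never raises either), so fill the grid row by row in increasing a, and left to right within a row: each cell's successors are then already labelled.
      b=0
a=0:    L
a=1:    L
a=2:    W
a=3:    W
a=4:    L
Cells with no legal move (terminal, hence L): (0,0), (1,0).
The remaining L cells, each justified by listing all of its moves:
(4,0): the only move is to (2,0)(W), a W ⇒ L
Every other cell has at least one move into one of the L cells above, so it is W.
Every move from (4,0) reaches a W position, so the mover loses.

Player 2 wins.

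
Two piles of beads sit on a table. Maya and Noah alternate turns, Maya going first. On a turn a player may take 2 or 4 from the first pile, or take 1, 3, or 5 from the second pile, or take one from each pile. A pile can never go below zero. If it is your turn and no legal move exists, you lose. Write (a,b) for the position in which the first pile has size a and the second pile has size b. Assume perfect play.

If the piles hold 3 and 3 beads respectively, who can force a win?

Positions with no move are L. A position that does have a move is losing for the player to move precisely when every available move leads to a winning position for the opponent. Fill in the labels:
No move ever increases a pile, so every position that can arise here has a ≤ 3 and b ≤ 3; it is enough to label the cells with 0 ≤ a ≤ 3 and 0 ≤ b ≤ 3.
Every move lowers a or b (never raises either), so fill the grid row by row in increasing a, and left to right within a row: each cell's successors are then already labelled.
      b=0  b=1  b=2  b=3
a=0:    L    W    L    W
a=1:    L    W    L    W
a=2:    W    W    W    W
a=3:    W    L    W    L
Cells with no legal move (terminal, hence L): (0,0), (1,0).
The remaining L cells, each justified by listing all of its moves:
(0,2): L (sole option (0,1)(W) is W)
(1,2): L (options (1,1)(W), (0,1)(W) are all W)
(3,1): L (options (1,1)(W), (3,0)(W), (2,0)(W) are all W)
(3,3): L (options (1,3)(W), (3,2)(W), (3,0)(W), (2,2)(W) are all W)
Every other cell has at least one move into one of the L cells above, so it is W.
The starting position (3,3) is L: whatever Maya does, the opponent receives a W position.

Noah wins.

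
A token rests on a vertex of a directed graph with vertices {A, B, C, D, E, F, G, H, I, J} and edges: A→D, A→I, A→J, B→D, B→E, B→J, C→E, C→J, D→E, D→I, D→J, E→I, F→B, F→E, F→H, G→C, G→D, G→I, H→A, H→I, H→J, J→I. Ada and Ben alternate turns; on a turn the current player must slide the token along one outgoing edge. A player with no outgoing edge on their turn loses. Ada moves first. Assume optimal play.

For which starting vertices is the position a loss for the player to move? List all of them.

Compute win/loss labels from the base case upward. A position with no move is L. Any other position is W if it can reach an L in one move, else L.
Every edge goes from a vertex to one that appears earlier in the order I, J, E, D, C, A, G, H, B, F, so processing vertices in that order labels each vertex after all of its successors.
I: no outgoing edge → L
J: →I(L), so W
E: →I(L), so W
D: →I(L), so W
C: →E(W), J(W) — all W, so L
A: →I(L), so W
G: →C(L), so W
H: →I(L), so W
B: →D(W), E(W), J(W) — all W, so L
F: →B(L), so W
Reading off the rows marked L gives the requested list; there are 3 such vertices.

B, C, I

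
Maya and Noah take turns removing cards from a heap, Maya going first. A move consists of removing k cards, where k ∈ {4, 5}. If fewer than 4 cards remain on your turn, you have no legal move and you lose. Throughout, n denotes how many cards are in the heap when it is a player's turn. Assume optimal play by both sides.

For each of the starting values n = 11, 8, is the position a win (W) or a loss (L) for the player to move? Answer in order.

11: L, 8: W

Classify positions by backward induction: terminal positions (no move available) are L. From any other position, the mover wins iff some move reaches an L.
n=0: no move → L
n=1: no move → L
n=2: no move → L
n=3: no move → L
n=4: can move to 0, which is L ⇒ W
n=5: can move to 1, which is L ⇒ W
n=6: can move to 2, which is L ⇒ W
n=7: can move to 3, which is L ⇒ W
n=8: can move to 3, which is L ⇒ W
n=9: moves to 5(W), 4(W); every one is W ⇒ L
n=10: moves to 6(W), 5(W); every one is W ⇒ L
n=11: moves to 7(W), 6(W); every one is W ⇒ L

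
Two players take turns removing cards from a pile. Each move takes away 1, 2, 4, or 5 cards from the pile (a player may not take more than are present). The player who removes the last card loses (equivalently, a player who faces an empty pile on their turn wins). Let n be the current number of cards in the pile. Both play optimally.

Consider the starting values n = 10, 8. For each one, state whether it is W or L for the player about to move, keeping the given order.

10: L, 8: W

Compute win/loss labels from the base case upward. A position with no move is W. Any other position is W if it can reach an L in one move, else L.
n=0: no move; the opponent has just taken the last card and therefore loses → W
n=1: L (sole option 0(W) is W)
n=2: W (go to 1, an L position)
n=3: W (go to 1, an L position)
n=4: L (options 3(W), 2(W), 0(W) are all W)
n=5: W (go to 4, an L position)
n=6: W (go to 4, an L position)
n=7: L (options 6(W), 5(W), 3(W), 2(W) are all W)
n=8: W (go to 7, an L position)
n=9: W (go to 7, an L position)
n=10: L (options 9(W), 8(W), 6(W), 5(W) are all W)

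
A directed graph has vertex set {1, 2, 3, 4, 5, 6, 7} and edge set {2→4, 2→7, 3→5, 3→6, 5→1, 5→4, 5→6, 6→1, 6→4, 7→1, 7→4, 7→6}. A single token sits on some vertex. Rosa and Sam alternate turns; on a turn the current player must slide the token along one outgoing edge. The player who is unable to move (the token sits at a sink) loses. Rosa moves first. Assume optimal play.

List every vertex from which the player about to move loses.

1, 3, 4

Label each position W (a win for the player to move) or L (a loss). A position with no legal move is L; any other position is W exactly when some move reaches an L, and L when every move reaches a W.
Every edge goes from a vertex to one that appears earlier in the order 4, 1, 6, 5, 3, 7, 2, so processing vertices in that order labels each vertex after all of its successors.
4: no outgoing edge → L
1: no outgoing edge → L
6: W (go to 1, an L position)
5: W (go to 1, an L position)
3: L (options 5(W), 6(W) are all W)
7: W (go to 1, an L position)
2: W (go to 4, an L position)
The losing starting vertices are exactly the entries labelled L in this table (3 of them).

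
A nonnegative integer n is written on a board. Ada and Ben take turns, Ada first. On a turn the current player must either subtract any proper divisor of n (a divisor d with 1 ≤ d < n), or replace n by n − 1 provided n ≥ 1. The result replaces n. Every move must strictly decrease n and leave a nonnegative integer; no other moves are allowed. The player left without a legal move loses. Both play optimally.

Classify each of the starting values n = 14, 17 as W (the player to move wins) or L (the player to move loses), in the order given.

14: W, 17: L

Use the standard recursion: the mover loses at a terminal position; elsewhere, the mover wins exactly when some move hands the opponent an L position.
n=0: no move → L
n=1: →0(L), so W
n=2: →1(W) only, which is W, so L
n=3: →2(L), so W
n=4: →2(L), so W
n=5: →4(W) only, which is W, so L
n=6: →5(L), so W
n=7: →6(W) only, which is W, so L
n=8: →7(L), so W
n=9: →6(W), 8(W) — all W, so L
n=10: →5(L), so W
n=11: →10(W) only, which is W, so L
n=12: →9(L), so W
n=13: →12(W) only, which is W, so L
n=14: →7(L), so W
n=15: →10(W), 12(W), 14(W) — all W, so L
n=16: →15(L), so W
n=17: →16(W) only, which is W, so L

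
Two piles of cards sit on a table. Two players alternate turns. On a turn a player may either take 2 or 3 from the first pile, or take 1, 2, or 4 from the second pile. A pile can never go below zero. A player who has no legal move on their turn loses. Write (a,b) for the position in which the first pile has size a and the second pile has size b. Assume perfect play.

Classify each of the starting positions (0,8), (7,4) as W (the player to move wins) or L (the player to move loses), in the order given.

(0,8): W, (7,4): L

Label each position W (a win for the player to move) or L (a loss). A position with no legal move is L; any other position is W exactly when some move reaches an L, and L when every move reaches a W.
No move ever increases a pile, so every position that can arise here has a ≤ 7 and b ≤ 8; it is enough to label the cells with 0 ≤ a ≤ 7 and 0 ≤ b ≤ 8.
Every move lowers a or b (never raises either), so fill the grid row by row in increasing a, and left to right within a row: each cell's successors are then already labelled.
      b=0  b=1  b=2  b=3  b=4  b=5  b=6  b=7  b=8
a=0:    L    W    W    L    W    W    L    W    W
a=1:    L    W    W    L    W    W    L    W    W
a=2:    W    L    W    W    L    W    W    L    W
a=3:    W    L    W    W    L    W    W    L    W
a=4:    W    W    L    W    W    L    W    W    L
a=5:    L    W    W    L    W    W    L    W    W
a=6:    L    W    W    L    W    W    L    W    W
a=7:    W    L    W    W    L    W    W    L    W
Cells with no legal move (terminal, hence L): (0,0), (1,0).
The remaining L cells, each justified by listing all of its moves:
(0,3): L (options (0,2)(W), (0,1)(W) are all W)
(0,6): L (options (0,5)(W), (0,4)(W), (0,2)(W) are all W)
(1,3): L (options (1,2)(W), (1,1)(W) are all W)
(1,6): L (options (1,5)(W), (1,4)(W), (1,2)(W) are all W)
(2,1): L (options (0,1)(W), (2,0)(W) are all W)
(2,4): L (options (0,4)(W), (2,3)(W), (2,2)(W), (2,0)(W) are all W)
(2,7): L (options (0,7)(W), (2,6)(W), (2,5)(W), (2,3)(W) are all W)
(3,1): L (options (1,1)(W), (0,1)(W), (3,0)(W) are all W)
(3,4): L (options (1,4)(W), (0,4)(W), (3,3)(W), (3,2)(W), (3,0)(W) are all W)
(3,7): L (options (1,7)(W), (0,7)(W), (3,6)(W), (3,5)(W), (3,3)(W) are all W)
(4,2): L (options (2,2)(W), (1,2)(W), (4,1)(W), (4,0)(W) are all W)
(4,5): L (options (2,5)(W), (1,5)(W), (4,4)(W), (4,3)(W), (4,1)(W) are all W)
(4,8): L (options (2,8)(W), (1,8)(W), (4,7)(W), (4,6)(W), (4,4)(W) are all W)
(5,0): L (options (3,0)(W), (2,0)(W) are all W)
(5,3): L (options (3,3)(W), (2,3)(W), (5,2)(W), (5,1)(W) are all W)
(5,6): L (options (3,6)(W), (2,6)(W), (5,5)(W), (5,4)(W), (5,2)(W) are all W)
(6,0): L (options (4,0)(W), (3,0)(W) are all W)
(6,3): L (options (4,3)(W), (3,3)(W), (6,2)(W), (6,1)(W) are all W)
(6,6): L (options (4,6)(W), (3,6)(W), (6,5)(W), (6,4)(W), (6,2)(W) are all W)
(7,1): L (options (5,1)(W), (4,1)(W), (7,0)(W) are all W)
(7,4): L (options (5,4)(W), (4,4)(W), (7,3)(W), (7,2)(W), (7,0)(W) are all W)
(7,7): L (options (5,7)(W), (4,7)(W), (7,6)(W), (7,5)(W), (7,3)(W) are all W)
Every other cell has at least one move into one of the L cells above, so it is W.
(0,8): the move to (0,6) reaches an L cell, so W
(7,4): one of the L cells justified above, so L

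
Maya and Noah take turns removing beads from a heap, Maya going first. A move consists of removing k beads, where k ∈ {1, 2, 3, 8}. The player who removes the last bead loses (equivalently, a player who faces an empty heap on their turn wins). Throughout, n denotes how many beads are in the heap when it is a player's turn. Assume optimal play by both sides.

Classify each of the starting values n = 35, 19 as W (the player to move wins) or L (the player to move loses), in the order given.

Label each position W (a win for the player to move) or L (a loss). A position with no legal move is W; any other position is W exactly when some move reaches an L, and L when every move reaches a W.
n=0: no move; the opponent has just taken the last bead and therefore loses → W
n=1: L (sole option 0(W) is W)
n=2: W (go to 1, an L position)
n=3: W (go to 1, an L position)
n=4: W (go to 1, an L position)
n=5: L (options 4(W), 3(W), 2(W) are all W)
n=6: W (go to 5, an L position)
n=7: W (go to 5, an L position)
n=8: W (go to 5, an L position)
n=9: W (go to 1, an L position)
n=10: L (options 9(W), 8(W), 7(W), 2(W) are all W)
n=11: W (go to 10, an L position)
n=12: W (go to 10, an L position)
n=13: W (go to 10, an L position)
n=14: L (options 13(W), 12(W), 11(W), 6(W) are all W)
n=15: W (go to 14, an L position)
n=16: W (go to 14, an L position)
n=17: W (go to 14, an L position)
n=18: W (go to 10, an L position)
n=19: L (options 18(W), 17(W), 16(W), 11(W) are all W)
n=20: W (go to 19, an L position)
n=21: W (go to 19, an L position)
n=22: W (go to 19, an L position)
n=23: L (options 22(W), 21(W), 20(W), 15(W) are all W)
n=24: W (go to 23, an L position)
n=25: W (go to 23, an L position)
n=26: W (go to 23, an L position)
n=27: W (go to 19, an L position)
n=28: L (options 27(W), 26(W), 25(W), 20(W) are all W)
n=29: W (go to 28, an L position)
n=30: W (go to 28, an L position)
n=31: W (go to 28, an L position)
n=32: L (options 31(W), 30(W), 29(W), 24(W) are all W)
n=33: W (go to 32, an L position)
n=34: W (go to 32, an L position)
n=35: W (go to 32, an L position)

35: W, 19: L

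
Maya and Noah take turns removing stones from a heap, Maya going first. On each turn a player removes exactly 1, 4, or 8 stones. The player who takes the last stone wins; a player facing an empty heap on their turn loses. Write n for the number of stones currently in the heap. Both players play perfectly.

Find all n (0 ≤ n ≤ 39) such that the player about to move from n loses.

0, 2, 5, 7, 12, 14, 17, 19, 24, 26, 29, 31, 36, 38

Label each position W (a win for the player to move) or L (a loss). A position with no legal move is L; any other position is W exactly when some move reaches an L, and L when every move reaches a W.
n=0: no move → L
n=1: can move to 0, which is L ⇒ W
n=2: the only move is to 1(W), a W ⇒ L
n=3: can move to 2, which is L ⇒ W
n=4: can move to 0, which is L ⇒ W
n=5: moves to 4(W), 1(W); every one is W ⇒ L
n=6: can move to 5, which is L ⇒ W
n=7: moves to 6(W), 3(W); every one is W ⇒ L
n=8: can move to 7, which is L ⇒ W
n=9: can move to 5, which is L ⇒ W
n=10: can move to 2, which is L ⇒ W
n=11: can move to 7, which is L ⇒ W
n=12: moves to 11(W), 8(W), 4(W); every one is W ⇒ L
n=13: can move to 12, which is L ⇒ W
n=14: moves to 13(W), 10(W), 6(W); every one is W ⇒ L
n=15: can move to 14, which is L ⇒ W
n=16: can move to 12, which is L ⇒ W
n=17: moves to 16(W), 13(W), 9(W); every one is W ⇒ L
n=18: can move to 17, which is L ⇒ W
n=19: moves to 18(W), 15(W), 11(W); every one is W ⇒ L
n=20: can move to 19, which is L ⇒ W
n=21: can move to 17, which is L ⇒ W
n=22: can move to 14, which is L ⇒ W
n=23: can move to 19, which is L ⇒ W
n=24: moves to 23(W), 20(W), 16(W); every one is W ⇒ L
n=25: can move to 24, which is L ⇒ W
n=26: moves to 25(W), 22(W), 18(W); every one is W ⇒ L
n=27: can move to 26, which is L ⇒ W
n=28: can move to 24, which is L ⇒ W
n=29: moves to 28(W), 25(W), 21(W); every one is W ⇒ L
n=30: can move to 29, which is L ⇒ W
n=31: moves to 30(W), 27(W), 23(W); every one is W ⇒ L
n=32: can move to 31, which is L ⇒ W
n=33: can move to 29, which is L ⇒ W
n=34: can move to 26, which is L ⇒ W
n=35: can move to 31, which is L ⇒ W
n=36: moves to 35(W), 32(W), 28(W); every one is W ⇒ L
n=37: can move to 36, which is L ⇒ W
n=38: moves to 37(W), 34(W), 30(W); every one is W ⇒ L
n=39: can move to 38, which is L ⇒ W
The losing starting values of n are exactly the entries labelled L in this table (14 of them).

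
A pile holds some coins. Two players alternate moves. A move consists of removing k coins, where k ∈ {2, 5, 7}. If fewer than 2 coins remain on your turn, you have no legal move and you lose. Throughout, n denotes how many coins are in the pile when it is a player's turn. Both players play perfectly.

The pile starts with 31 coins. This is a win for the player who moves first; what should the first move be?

Classify positions by backward induction: terminal positions (no move available) are L. From any other position, the mover wins iff some move reaches an L.
n=0: no move → L
n=1: no move → L
n=2: can move to 0, which is L ⇒ W
n=3: can move to 1, which is L ⇒ W
n=4: the only move is to 2(W), a W ⇒ L
n=5: can move to 0, which is L ⇒ W
n=6: can move to 4, which is L ⇒ W
n=7: can move to 0, which is L ⇒ W
n=8: can move to 1, which is L ⇒ W
n=9: can move to 4, which is L ⇒ W
n=10: moves to 8(W), 5(W), 3(W); every one is W ⇒ L
n=11: can move to 4, which is L ⇒ W
n=12: can move to 10, which is L ⇒ W
n=13: moves to 11(W), 8(W), 6(W); every one is W ⇒ L
n=14: moves to 12(W), 9(W), 7(W); every one is W ⇒ L
n=15: can move to 13, which is L ⇒ W
n=16: can move to 14, which is L ⇒ W
n=17: can move to 10, which is L ⇒ W
n=18: can move to 13, which is L ⇒ W
n=19: can move to 14, which is L ⇒ W
n=20: can move to 13, which is L ⇒ W
n=21: can move to 14, which is L ⇒ W
n=22: moves to 20(W), 17(W), 15(W); every one is W ⇒ L
n=23: moves to 21(W), 18(W), 16(W); every one is W ⇒ L
n=24: can move to 22, which is L ⇒ W
n=25: can move to 23, which is L ⇒ W
n=26: moves to 24(W), 21(W), 19(W); every one is W ⇒ L
n=27: can move to 22, which is L ⇒ W
n=28: can move to 26, which is L ⇒ W
n=29: can move to 22, which is L ⇒ W
n=30: can move to 23, which is L ⇒ W
n=31: can move to 26, which is L ⇒ W
From 31, the L positions reachable in one move are: 26.

Remove 5, leaving 26.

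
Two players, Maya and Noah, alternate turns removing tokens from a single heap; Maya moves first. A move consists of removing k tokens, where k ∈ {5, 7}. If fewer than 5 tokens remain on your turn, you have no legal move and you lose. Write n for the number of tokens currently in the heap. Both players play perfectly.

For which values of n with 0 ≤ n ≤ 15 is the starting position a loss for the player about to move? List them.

0, 1, 2, 3, 4, 12, 13, 14, 15

Work bottom-up. With no move the player to move loses. Otherwise the position is W if at least one move leads to an L position for the opponent, and L if every move leads to a W.
n=0: no move → L
n=1: no move → L
n=2: no move → L
n=3: no move → L
n=4: no move → L
n=5: →0(L), so W
n=6: →1(L), so W
n=7: →2(L), so W
n=8: →3(L), so W
n=9: →4(L), so W
n=10: →3(L), so W
n=11: →4(L), so W
n=12: →7(W), 5(W) — all W, so L
n=13: →8(W), 6(W) — all W, so L
n=14: →9(W), 7(W) — all W, so L
n=15: →10(W), 8(W) — all W, so L
The losing starting values of n are exactly the entries labelled L in this table (9 of them).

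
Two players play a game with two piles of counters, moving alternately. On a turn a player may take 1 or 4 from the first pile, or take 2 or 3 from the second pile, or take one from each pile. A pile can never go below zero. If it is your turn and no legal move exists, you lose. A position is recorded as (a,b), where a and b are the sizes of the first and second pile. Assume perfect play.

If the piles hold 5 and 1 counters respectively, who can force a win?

The second player wins.

Work bottom-up. With no move the player to move loses. Otherwise the position is W if at least one move leads to an L position for the opponent, and L if every move leads to a W.
No move ever increases a pile, so every position that can arise here has a ≤ 5 and b ≤ 1; it is enough to label the cells with 0 ≤ a ≤ 5 and 0 ≤ b ≤ 1.
Every move lowers a or b (never raises either), so fill the grid row by row in increasing a, and left to right within a row: each cell's successors are then already labelled.
      b=0  b=1
a=0:    L    L
a=1:    W    W
a=2:    L    L
a=3:    W    W
a=4:    W    W
a=5:    L    L
Cells with no legal move (terminal, hence L): (0,0), (0,1).
The remaining L cells, each justified by listing all of its moves:
(2,0): the only move is to (1,0)(W), a W ⇒ L
(2,1): moves to (1,1)(W), (1,0)(W); every one is W ⇒ L
(5,0): moves to (4,0)(W), (1,0)(W); every one is W ⇒ L
(5,1): moves to (4,1)(W), (1,1)(W), (4,0)(W); every one is W ⇒ L
Every other cell has at least one move into one of the L cells above, so it is W.
The starting position (5,1) is L: whatever the player to move does, the opponent receives a W position.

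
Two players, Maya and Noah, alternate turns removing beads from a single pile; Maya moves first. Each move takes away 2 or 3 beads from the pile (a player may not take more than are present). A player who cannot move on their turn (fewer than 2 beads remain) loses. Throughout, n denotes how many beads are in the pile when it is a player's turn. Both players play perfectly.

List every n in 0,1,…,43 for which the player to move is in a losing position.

0, 1, 5, 6, 10, 11, 15, 16, 20, 21, 25, 26, 30, 31, 35, 36, 40, 41

Classify positions by backward induction: terminal positions (no move available) are L. From any other position, the mover wins iff some move reaches an L.
n=0: no move → L
n=1: no move → L
n=2: can move to 0, which is L ⇒ W
n=3: can move to 1, which is L ⇒ W
n=4: can move to 1, which is L ⇒ W
n=5: moves to 3(W), 2(W); every one is W ⇒ L
n=6: moves to 4(W), 3(W); every one is W ⇒ L
n=7: can move to 5, which is L ⇒ W
n=8: can move to 6, which is L ⇒ W
n=9: can move to 6, which is L ⇒ W
n=10: moves to 8(W), 7(W); every one is W ⇒ L
n=11: moves to 9(W), 8(W); every one is W ⇒ L
n=12: can move to 10, which is L ⇒ W
n=13: can move to 11, which is L ⇒ W
n=14: can move to 11, which is L ⇒ W
n=15: moves to 13(W), 12(W); every one is W ⇒ L
n=16: moves to 14(W), 13(W); every one is W ⇒ L
n=17: can move to 15, which is L ⇒ W
n=18: can move to 16, which is L ⇒ W
n=19: can move to 16, which is L ⇒ W
n=20: moves to 18(W), 17(W); every one is W ⇒ L
n=21: moves to 19(W), 18(W); every one is W ⇒ L
n=22: can move to 20, which is L ⇒ W
n=23: can move to 21, which is L ⇒ W
n=24: can move to 21, which is L ⇒ W
n=25: moves to 23(W), 22(W); every one is W ⇒ L
n=26: moves to 24(W), 23(W); every one is W ⇒ L
n=27: can move to 25, which is L ⇒ W
n=28: can move to 26, which is L ⇒ W
n=29: can move to 26, which is L ⇒ W
n=30: moves to 28(W), 27(W); every one is W ⇒ L
n=31: moves to 29(W), 28(W); every one is W ⇒ L
n=32: can move to 30, which is L ⇒ W
n=33: can move to 31, which is L ⇒ W
n=34: can move to 31, which is L ⇒ W
n=35: moves to 33(W), 32(W); every one is W ⇒ L
n=36: moves to 34(W), 33(W); every one is W ⇒ L
n=37: can move to 35, which is L ⇒ W
n=38: can move to 36, which is L ⇒ W
n=39: can move to 36, which is L ⇒ W
n=40: moves to 38(W), 37(W); every one is W ⇒ L
n=41: moves to 39(W), 38(W); every one is W ⇒ L
n=42: can move to 40, which is L ⇒ W
n=43: can move to 41, which is L ⇒ W
Reading off the rows marked L gives the requested list; there are 18 such values of n.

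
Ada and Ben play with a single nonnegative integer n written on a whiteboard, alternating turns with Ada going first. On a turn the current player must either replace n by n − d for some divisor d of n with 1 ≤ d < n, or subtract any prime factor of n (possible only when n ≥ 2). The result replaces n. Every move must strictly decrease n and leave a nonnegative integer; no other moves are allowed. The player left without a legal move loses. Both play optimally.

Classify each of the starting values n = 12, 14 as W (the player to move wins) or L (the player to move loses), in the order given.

Compute win/loss labels from the base case upward. A position with no move is L. Any other position is W if it can reach an L in one move, else L.
n=0: no move → L
n=1: no move → L
n=2: →0(L), so W
n=3: →0(L), so W
n=4: →2(W), 3(W) — all W, so L
n=5: →0(L), so W
n=6: →4(L), so W
n=7: →0(L), so W
n=8: →4(L), so W
n=9: →6(W), 8(W) — all W, so L
n=10: →9(L), so W
n=11: →0(L), so W
n=12: →9(L), so W
n=13: →0(L), so W
n=14: →7(W), 12(W), 13(W) — all W, so L

12: W, 14: L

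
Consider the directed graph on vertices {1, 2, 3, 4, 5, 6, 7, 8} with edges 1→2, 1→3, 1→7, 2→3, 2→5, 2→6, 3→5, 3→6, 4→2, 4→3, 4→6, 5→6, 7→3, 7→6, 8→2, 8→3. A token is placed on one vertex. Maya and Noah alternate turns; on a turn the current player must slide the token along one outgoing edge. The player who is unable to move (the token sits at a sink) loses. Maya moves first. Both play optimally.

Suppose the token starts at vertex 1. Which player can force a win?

Work bottom-up. With no move the player to move loses. Otherwise the position is W if at least one move leads to an L position for the opponent, and L if every move leads to a W.
Every edge goes from a vertex to one that appears earlier in the order 6, 5, 3, 2, 4, 7, 1, 8, so processing vertices in that order labels each vertex after all of its successors.
6: no outgoing edge → L
5: reaches L-position 6 → W
3: reaches L-position 6 → W
2: reaches L-position 6 → W
4: reaches L-position 6 → W
7: reaches L-position 6 → W
1: only reaches 7(W), 2(W), 3(W), all W → L
8: only reaches 2(W), 3(W), all W → L
Every move from 1 reaches a W position, so the mover loses.

Noah wins.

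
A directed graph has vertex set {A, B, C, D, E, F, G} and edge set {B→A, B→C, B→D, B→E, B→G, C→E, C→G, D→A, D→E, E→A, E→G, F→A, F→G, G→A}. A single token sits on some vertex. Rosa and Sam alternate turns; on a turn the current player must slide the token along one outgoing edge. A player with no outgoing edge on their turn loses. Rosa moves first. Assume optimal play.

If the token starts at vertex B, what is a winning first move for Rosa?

Move to C.

Compute win/loss labels from the base case upward. A position with no move is L. Any other position is W if it can reach an L in one move, else L.
Every edge goes from a vertex to one that appears earlier in the order A, G, F, E, C, D, B, so processing vertices in that order labels each vertex after all of its successors.
A: no outgoing edge → L
G: can move to A, which is L ⇒ W
F: can move to A, which is L ⇒ W
E: can move to A, which is L ⇒ W
C: moves to E(W), G(W); every one is W ⇒ L
D: can move to A, which is L ⇒ W
B: can move to C, which is L ⇒ W
From B, the L positions reachable in one move are: C, A. Any move reaching one of these is winning.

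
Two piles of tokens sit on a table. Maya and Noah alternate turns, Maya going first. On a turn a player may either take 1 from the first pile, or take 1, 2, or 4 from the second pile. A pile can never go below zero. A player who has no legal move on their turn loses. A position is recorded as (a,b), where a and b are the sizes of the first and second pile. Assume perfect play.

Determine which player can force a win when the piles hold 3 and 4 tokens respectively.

Noah wins.

Build the W/L table. Terminal = L. A non-terminal position is W if it has a move to some L; otherwise it is L.
No move ever increases a pile, so every position that can arise here has a ≤ 3 and b ≤ 4; it is enough to label the cells with 0 ≤ a ≤ 3 and 0 ≤ b ≤ 4.
Every move lowers a or b (never raises either), so fill the grid row by row in increasing a, and left to right within a row: each cell's successors are then already labelled.
      b=0  b=1  b=2  b=3  b=4
a=0:    L    W    W    L    W
a=1:    W    L    W    W    L
a=2:    L    W    W    L    W
a=3:    W    L    W    W    L
Cells with no legal move (terminal, hence L): (0,0).
The remaining L cells, each justified by listing all of its moves:
(0,3): only reaches (0,2)(W), (0,1)(W), all W → L
(1,1): only reaches (0,1)(W), (1,0)(W), all W → L
(1,4): only reaches (0,4)(W), (1,3)(W), (1,2)(W), (1,0)(W), all W → L
(2,0): only reaches (1,0)(W), which is W → L
(2,3): only reaches (1,3)(W), (2,2)(W), (2,1)(W), all W → L
(3,1): only reaches (2,1)(W), (3,0)(W), all W → L
(3,4): only reaches (2,4)(W), (3,3)(W), (3,2)(W), (3,0)(W), all W → L
Every other cell has at least one move into one of the L cells above, so it is W.
The starting position (3,4) is L: whatever Maya does, the opponent receives a W position.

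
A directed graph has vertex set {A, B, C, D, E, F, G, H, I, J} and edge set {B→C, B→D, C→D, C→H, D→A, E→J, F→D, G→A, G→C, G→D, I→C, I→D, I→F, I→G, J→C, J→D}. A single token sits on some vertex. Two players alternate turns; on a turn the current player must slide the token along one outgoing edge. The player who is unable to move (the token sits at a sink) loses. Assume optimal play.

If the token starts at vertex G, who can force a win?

Label each position W (a win for the player to move) or L (a loss). A position with no legal move is L; any other position is W exactly when some move reaches an L, and L when every move reaches a W.
Every edge goes from a vertex to one that appears earlier in the order A, H, D, C, G, B, J, F, E, I, so processing vertices in that order labels each vertex after all of its successors.
A: no outgoing edge → L
H: no outgoing edge → L
D: →A(L), so W
C: →H(L), so W
G: →A(L), so W
B: →C(W), D(W) — all W, so L
J: →C(W), D(W) — all W, so L
F: →D(W) only, which is W, so L
E: →J(L), so W
I: →F(L), so W
The starting position G is W: the player to move should move to A, handing over an L position.

The first player wins.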